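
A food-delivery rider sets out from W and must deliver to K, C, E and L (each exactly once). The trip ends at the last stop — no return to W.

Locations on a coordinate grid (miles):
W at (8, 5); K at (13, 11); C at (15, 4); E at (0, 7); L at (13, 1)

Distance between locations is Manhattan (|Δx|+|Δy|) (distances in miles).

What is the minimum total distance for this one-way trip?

There are 4! = 24 possible orderings.
W → K → C → E → L: 11+9+18+19 = 57
W → K → C → L → E: 11+9+5+19 = 44
W → K → E → C → L: 11+17+18+5 = 51
W → K → E → L → C: 11+17+19+5 = 52
W → K → L → C → E: 11+10+5+18 = 44
W → K → L → E → C: 11+10+19+18 = 58
W → C → K → E → L: 8+9+17+19 = 53
W → C → K → L → E: 8+9+10+19 = 46
W → C → E → K → L: 8+18+17+10 = 53
W → C → E → L → K: 8+18+19+10 = 55
W → C → L → K → E: 8+5+10+17 = 40
W → C → L → E → K: 8+5+19+17 = 49
W → E → K → C → L: 10+17+9+5 = 41
W → E → K → L → C: 10+17+10+5 = 42
… (10 more)
The minimum is 40.
One shortest path: W → C → L → K → E.

Shortest open route: 40 miles.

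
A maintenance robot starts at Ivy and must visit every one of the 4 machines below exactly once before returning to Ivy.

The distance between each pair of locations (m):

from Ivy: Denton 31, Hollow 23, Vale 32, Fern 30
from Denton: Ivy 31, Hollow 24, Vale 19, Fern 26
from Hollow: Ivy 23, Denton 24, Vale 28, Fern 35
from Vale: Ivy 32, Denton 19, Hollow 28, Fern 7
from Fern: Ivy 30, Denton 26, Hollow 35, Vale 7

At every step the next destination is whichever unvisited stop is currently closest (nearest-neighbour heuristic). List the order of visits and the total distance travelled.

Ivy → [Hollow:23 / Fern:30 / Denton:31 / Vale:32] → Hollow (23)
Hollow → [Denton:24 / Vale:28 / Fern:35] → Denton (24)
Denton → [Vale:19 / Fern:26] → Vale (19)
Vale → [Fern:7] → Fern (7)
Return Fern→Ivy: 30.
Total = 23 + 24 + 19 + 7 + 30 = 103.

Total distance 103 m via the nearest-neighbour route Ivy → Hollow → Denton → Vale → Fern → Ivy.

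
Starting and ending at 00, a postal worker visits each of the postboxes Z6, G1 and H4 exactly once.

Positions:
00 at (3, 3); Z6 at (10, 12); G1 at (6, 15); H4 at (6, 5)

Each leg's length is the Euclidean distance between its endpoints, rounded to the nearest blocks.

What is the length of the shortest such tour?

00→Z6→G1→H4→00: 11+5+10+4 = 30
00→Z6→H4→G1→00: 11+8+10+12 = 41
00→G1→Z6→H4→00: 12+5+8+4 = 29
The minimum is 29.
One optimal route: 00 → G1 → Z6 → H4 → 00 (or its reverse).

Shortest round trip = 29 blocks.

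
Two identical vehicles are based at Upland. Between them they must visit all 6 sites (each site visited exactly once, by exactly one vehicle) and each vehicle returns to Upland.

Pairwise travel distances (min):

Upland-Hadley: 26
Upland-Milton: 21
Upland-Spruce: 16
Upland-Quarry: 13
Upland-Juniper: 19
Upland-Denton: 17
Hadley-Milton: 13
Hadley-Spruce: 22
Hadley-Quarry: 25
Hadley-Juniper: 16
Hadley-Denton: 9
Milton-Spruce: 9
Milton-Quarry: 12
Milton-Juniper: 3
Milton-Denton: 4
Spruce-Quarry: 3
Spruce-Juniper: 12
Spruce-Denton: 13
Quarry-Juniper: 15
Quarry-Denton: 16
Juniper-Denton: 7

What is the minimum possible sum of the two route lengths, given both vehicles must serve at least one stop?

There are 2^5 − 1 = 31 ways to divide the 6 stops into two non-empty groups. For each, the best each vehicle can do is its own shortest tour through its group:
  {Hadley} + {Milton, Spruce, Quarry, Juniper, Denton}: 52 + 52 = 104
  {Milton} + {Hadley, Spruce, Quarry, Juniper, Denton}: 42 + 70 = 112
  {Hadley, Milton} + {Spruce, Quarry, Juniper, Denton}: 60 + 52 = 112
  {Spruce} + {Hadley, Milton, Quarry, Juniper, Denton}: 32 + 70 = 102
  {Hadley, Spruce} + {Milton, Quarry, Juniper, Denton}: 64 + 52 = 116
  {Milton, Spruce} + {Hadley, Quarry, Juniper, Denton}: 46 + 70 = 116
  … (31 splits in total)
  {Spruce, Quarry} + {Hadley, Milton, Juniper, Denton}: 32 + 61 = 93  ← best
Best: vehicle 1 Upland → Spruce → Quarry → Upland = 32; vehicle 2 Upland → Hadley → Denton → Milton → Juniper → Upland = 61; combined 93.

93 min — the smallest possible combined total.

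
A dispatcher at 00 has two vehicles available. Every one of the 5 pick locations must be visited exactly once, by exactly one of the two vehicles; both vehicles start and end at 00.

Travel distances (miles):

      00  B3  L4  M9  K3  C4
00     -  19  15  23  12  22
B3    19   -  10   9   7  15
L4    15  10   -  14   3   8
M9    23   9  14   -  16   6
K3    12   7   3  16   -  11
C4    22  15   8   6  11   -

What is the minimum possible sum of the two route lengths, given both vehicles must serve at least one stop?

There are 2^4 − 1 = 15 ways to divide the 5 stops into two non-empty groups. For each, the best each vehicle can do is its own shortest tour through its group:
  {B3} + {L4, M9, K3, C4}: 38 + 52 = 90
  {L4} + {B3, M9, K3, C4}: 30 + 56 = 86
  {B3, L4} + {M9, K3, C4}: 44 + 52 = 96
  {M9} + {B3, L4, K3, C4}: 46 + 57 = 103
  {B3, M9} + {L4, K3, C4}: 51 + 45 = 96
  {L4, M9} + {B3, K3, C4}: 52 + 56 = 108
  … (15 splits in total)
  {K3} + {B3, L4, M9, C4}: 24 + 57 = 81  ← best
Best: vehicle 1 00 → K3 → 00 = 24; vehicle 2 00 → B3 → M9 → C4 → L4 → 00 = 57; combined 81.

81 miles — the smallest possible combined total.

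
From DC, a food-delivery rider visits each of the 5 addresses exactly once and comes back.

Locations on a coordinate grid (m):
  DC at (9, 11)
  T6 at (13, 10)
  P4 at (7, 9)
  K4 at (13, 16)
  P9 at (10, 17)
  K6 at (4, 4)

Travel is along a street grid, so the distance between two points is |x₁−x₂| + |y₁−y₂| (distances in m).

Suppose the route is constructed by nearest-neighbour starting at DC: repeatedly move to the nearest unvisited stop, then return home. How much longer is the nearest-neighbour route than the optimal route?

DC: P4=4, T6=5, P9=7, K4=9, K6=12 ⇒ P4
P4: T6=7, K6=8, P9=11, K4=13 ⇒ T6
T6: K4=6, P9=10, K6=15 ⇒ K4
K4: P9=4, K6=21 ⇒ P9
P9: K6=19 ⇒ K6
NN route DC → P4 → T6 → K4 → P9 → K6 → DC costs 52.
Optimal: DC → P4 → K6 → T6 → K4 → P9 → DC costs 44 (by enumerating all 60 distinct tours).
Excess = 52 − 44 = 8.

The nearest-neighbour route is 8 m longer than optimal.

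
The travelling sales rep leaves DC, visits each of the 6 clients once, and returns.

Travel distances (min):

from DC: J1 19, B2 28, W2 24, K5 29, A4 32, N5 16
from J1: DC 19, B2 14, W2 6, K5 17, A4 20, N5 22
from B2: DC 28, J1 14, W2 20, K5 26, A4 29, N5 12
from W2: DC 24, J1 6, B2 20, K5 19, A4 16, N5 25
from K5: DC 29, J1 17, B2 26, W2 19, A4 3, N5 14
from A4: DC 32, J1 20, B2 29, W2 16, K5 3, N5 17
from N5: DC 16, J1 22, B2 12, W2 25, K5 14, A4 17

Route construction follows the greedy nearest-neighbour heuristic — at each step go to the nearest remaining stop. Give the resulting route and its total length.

96 min along DC → N5 → B2 → J1 → W2 → A4 → K5 → DC.

At DC the remaining stops are N5 16, J1 19, W2 24, B2 28, K5 29, A4 32; go to N5.
At N5 the remaining stops are B2 12, K5 14, A4 17, J1 22, W2 25; go to B2.
At B2 the remaining stops are J1 14, W2 20, K5 26, A4 29; go to J1.
At J1 the remaining stops are W2 6, K5 17, A4 20; go to W2.
At W2 the remaining stops are A4 16, K5 19; go to A4.
At A4 the remaining stops are K5 3; go to K5.
Return K5→DC: 29.
Total = 16 + 12 + 14 + 6 + 16 + 3 + 29 = 96.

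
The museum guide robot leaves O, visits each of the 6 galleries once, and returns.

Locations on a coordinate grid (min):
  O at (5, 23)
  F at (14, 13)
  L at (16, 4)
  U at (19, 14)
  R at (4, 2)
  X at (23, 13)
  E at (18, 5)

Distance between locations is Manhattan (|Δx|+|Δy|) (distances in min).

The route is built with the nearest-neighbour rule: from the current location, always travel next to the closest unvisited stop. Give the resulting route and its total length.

Nearest-neighbour total = 82 min; route O → F → U → X → E → L → R → O.

From O: distances to unvisited — F=19, R=22, U=23, X=28, L=30, E=31. Nearest is F (19).
From F: distances to unvisited — U=6, X=9, L=11, E=12, R=21. Nearest is U (6).
From U: distances to unvisited — X=5, E=10, L=13, R=27. Nearest is X (5).
From X: distances to unvisited — E=13, L=16, R=30. Nearest is E (13).
From E: distances to unvisited — L=3, R=17. Nearest is L (3).
From L: distances to unvisited — R=14. Nearest is R (14).
Return R→O: 22.
Total = 19 + 6 + 5 + 13 + 3 + 14 + 22 = 82.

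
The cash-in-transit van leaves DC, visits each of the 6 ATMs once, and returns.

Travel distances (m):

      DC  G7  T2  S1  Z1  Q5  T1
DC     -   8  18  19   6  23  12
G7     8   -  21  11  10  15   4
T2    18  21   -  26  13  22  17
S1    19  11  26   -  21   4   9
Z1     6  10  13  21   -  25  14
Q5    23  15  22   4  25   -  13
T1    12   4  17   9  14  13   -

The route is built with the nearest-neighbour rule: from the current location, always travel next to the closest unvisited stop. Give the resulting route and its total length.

Total distance 73 m via the nearest-neighbour route DC → Z1 → G7 → T1 → S1 → Q5 → T2 → DC.

At DC the remaining stops are Z1 6, G7 8, T1 12, T2 18, S1 19, Q5 23; go to Z1.
At Z1 the remaining stops are G7 10, T2 13, T1 14, S1 21, Q5 25; go to G7.
At G7 the remaining stops are T1 4, S1 11, Q5 15, T2 21; go to T1.
At T1 the remaining stops are S1 9, Q5 13, T2 17; go to S1.
At S1 the remaining stops are Q5 4, T2 26; go to Q5.
At Q5 the remaining stops are T2 22; go to T2.
Return T2→DC: 18.
Total = 6 + 10 + 4 + 9 + 4 + 22 + 18 = 73.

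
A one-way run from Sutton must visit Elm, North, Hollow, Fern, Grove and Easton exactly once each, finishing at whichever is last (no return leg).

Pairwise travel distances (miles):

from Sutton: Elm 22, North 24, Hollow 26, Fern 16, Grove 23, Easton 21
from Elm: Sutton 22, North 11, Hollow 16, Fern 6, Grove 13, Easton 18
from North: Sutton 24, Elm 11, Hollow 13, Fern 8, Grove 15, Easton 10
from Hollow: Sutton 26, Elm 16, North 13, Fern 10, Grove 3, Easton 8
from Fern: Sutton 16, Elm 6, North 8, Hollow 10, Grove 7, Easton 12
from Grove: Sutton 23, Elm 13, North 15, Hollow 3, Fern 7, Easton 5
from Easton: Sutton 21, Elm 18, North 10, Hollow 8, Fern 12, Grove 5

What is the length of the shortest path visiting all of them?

There are 6! = 720 possible orderings.
Sutton→Elm→North→Hollow→Fern→Grove→Easton: 22+11+13+10+7+5 = 68
Sutton→Elm→North→Hollow→Fern→Easton→Grove: 22+11+13+10+12+5 = 73
Sutton→Elm→North→Hollow→Grove→Fern→Easton: 22+11+13+3+7+12 = 68
Sutton→Elm→North→Hollow→Grove→Easton→Fern: 22+11+13+3+5+12 = 66
Sutton→Elm→North→Hollow→Easton→Fern→Grove: 22+11+13+8+12+7 = 73
Sutton→Elm→North→Hollow→Easton→Grove→Fern: 22+11+13+8+5+7 = 66
Sutton→Elm→North→Fern→Hollow→Grove→Easton: 22+11+8+10+3+5 = 59
Sutton→Elm→North→Fern→Hollow→Easton→Grove: 22+11+8+10+8+5 = 64
… (712 more)
Sutton→Fern→Elm→North→Easton→Grove→Hollow: 16+6+11+10+5+3 = 51  ← best
The minimum is 51.
One shortest path: Sutton → Fern → Elm → North → Easton → Grove → Hollow.

Minimum one-way distance = 51 miles.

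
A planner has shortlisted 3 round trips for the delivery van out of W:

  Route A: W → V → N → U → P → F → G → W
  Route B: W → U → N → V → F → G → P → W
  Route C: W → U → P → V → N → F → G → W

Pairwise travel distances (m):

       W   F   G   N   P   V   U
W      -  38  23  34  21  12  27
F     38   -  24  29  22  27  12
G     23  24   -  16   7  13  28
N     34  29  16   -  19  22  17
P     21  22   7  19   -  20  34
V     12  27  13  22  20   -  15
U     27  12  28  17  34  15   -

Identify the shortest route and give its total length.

Route A: 12 + 22 + 17 + 34 + 22 + 24 + 23 = 154
Route B: 27 + 17 + 22 + 27 + 24 + 7 + 21 = 145
Route C: 27 + 34 + 20 + 22 + 29 + 24 + 23 = 179

Shortest is Route B, total 145 m.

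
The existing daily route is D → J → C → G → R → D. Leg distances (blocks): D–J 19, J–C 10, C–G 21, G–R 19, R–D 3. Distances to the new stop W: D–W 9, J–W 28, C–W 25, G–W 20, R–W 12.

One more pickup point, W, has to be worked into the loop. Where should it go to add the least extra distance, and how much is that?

+13 blocks — insert W between G and R.

Insertion cost between consecutive stops i–j is d(i,W) + d(W,j) − d(i,j):
  between D and J: 9 + 28 − 19 = 18
  between J and C: 28 + 25 − 10 = 43
  between C and G: 25 + 20 − 21 = 24
  between G and R: 20 + 12 − 19 = 13
  between R and D: 12 + 9 − 3 = 18
Cheapest insertion is between G and R, adding 13.
New total = 72 + 13 = 85.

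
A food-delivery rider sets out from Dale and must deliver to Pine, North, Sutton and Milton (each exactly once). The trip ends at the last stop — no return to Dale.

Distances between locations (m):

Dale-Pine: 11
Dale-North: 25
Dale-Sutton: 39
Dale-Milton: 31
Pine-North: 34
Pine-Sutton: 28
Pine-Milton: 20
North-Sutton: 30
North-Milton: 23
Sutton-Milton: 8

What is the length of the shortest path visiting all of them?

There are 4! = 24 possible orderings.
Dale→Pine→North→Sutton→Milton: 11+34+30+8 = 83
Dale→Pine→North→Milton→Sutton: 11+34+23+8 = 76
Dale→Pine→Sutton→North→Milton: 11+28+30+23 = 92
Dale→Pine→Sutton→Milton→North: 11+28+8+23 = 70
Dale→Pine→Milton→North→Sutton: 11+20+23+30 = 84
Dale→Pine→Milton→Sutton→North: 11+20+8+30 = 69
Dale→North→Pine→Sutton→Milton: 25+34+28+8 = 95
Dale→North→Pine→Milton→Sutton: 25+34+20+8 = 87
Dale→North→Sutton→Pine→Milton: 25+30+28+20 = 103
Dale→North→Sutton→Milton→Pine: 25+30+8+20 = 83
Dale→North→Milton→Pine→Sutton: 25+23+20+28 = 96
Dale→North→Milton→Sutton→Pine: 25+23+8+28 = 84
Dale→Sutton→Pine→North→Milton: 39+28+34+23 = 124
Dale→Sutton→Pine→Milton→North: 39+28+20+23 = 110
… (10 more)
The minimum is 69.
One shortest path: Dale → Pine → Milton → Sutton → North.

69 m — the minimum one-way total.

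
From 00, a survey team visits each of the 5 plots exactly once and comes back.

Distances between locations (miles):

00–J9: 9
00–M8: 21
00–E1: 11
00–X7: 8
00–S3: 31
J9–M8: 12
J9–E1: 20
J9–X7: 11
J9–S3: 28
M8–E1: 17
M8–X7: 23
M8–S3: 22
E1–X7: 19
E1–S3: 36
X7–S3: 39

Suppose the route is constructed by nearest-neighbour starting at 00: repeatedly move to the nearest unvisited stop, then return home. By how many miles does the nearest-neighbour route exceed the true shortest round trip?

00: X7=8, J9=9, E1=11, M8=21, S3=31 ⇒ X7
X7: J9=11, E1=19, M8=23, S3=39 ⇒ J9
J9: M8=12, E1=20, S3=28 ⇒ M8
M8: E1=17, S3=22 ⇒ E1
E1: S3=36 ⇒ S3
NN route 00 → X7 → J9 → M8 → E1 → S3 → 00 costs 115.
Optimal: 00 → E1 → M8 → S3 → J9 → X7 → 00 costs 97 (by enumerating all 60 distinct tours).
Excess = 115 − 97 = 18.

The nearest-neighbour route is 18 miles longer than optimal.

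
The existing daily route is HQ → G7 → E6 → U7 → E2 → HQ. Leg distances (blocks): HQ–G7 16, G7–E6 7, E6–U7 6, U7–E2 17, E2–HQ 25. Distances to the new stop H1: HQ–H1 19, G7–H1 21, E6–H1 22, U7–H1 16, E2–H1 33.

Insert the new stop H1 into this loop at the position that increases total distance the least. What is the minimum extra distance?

+24 blocks — insert H1 between HQ and G7.

Insertion cost between consecutive stops i–j is d(i,H1) + d(H1,j) − d(i,j):
  between HQ and G7: 19 + 21 − 16 = 24
  between G7 and E6: 21 + 22 − 7 = 36
  between E6 and U7: 22 + 16 − 6 = 32
  between U7 and E2: 16 + 33 − 17 = 32
  between E2 and HQ: 33 + 19 − 25 = 27
Cheapest insertion is between HQ and G7, adding 24.
New total = 71 + 24 = 95.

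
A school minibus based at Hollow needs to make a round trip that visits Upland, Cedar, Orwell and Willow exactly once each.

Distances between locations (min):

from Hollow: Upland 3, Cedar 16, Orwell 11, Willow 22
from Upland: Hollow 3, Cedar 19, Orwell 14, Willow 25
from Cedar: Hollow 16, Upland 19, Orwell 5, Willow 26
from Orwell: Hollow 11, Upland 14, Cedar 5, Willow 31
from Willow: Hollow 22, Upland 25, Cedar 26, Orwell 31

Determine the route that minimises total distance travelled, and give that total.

70 min — the shortest possible round trip.

With 4 stops there are 4!/2 = 12 distinct round trips (a route and its reverse cost the same).
Hollow-Upland-Cedar-Orwell-Willow-Hollow: 3+19+5+31+22 = 80
Hollow-Upland-Cedar-Willow-Orwell-Hollow: 3+19+26+31+11 = 90
Hollow-Upland-Orwell-Cedar-Willow-Hollow: 3+14+5+26+22 = 70
Hollow-Upland-Orwell-Willow-Cedar-Hollow: 3+14+31+26+16 = 90
Hollow-Upland-Willow-Cedar-Orwell-Hollow: 3+25+26+5+11 = 70
Hollow-Upland-Willow-Orwell-Cedar-Hollow: 3+25+31+5+16 = 80
Hollow-Cedar-Upland-Orwell-Willow-Hollow: 16+19+14+31+22 = 102
Hollow-Cedar-Upland-Willow-Orwell-Hollow: 16+19+25+31+11 = 102
Hollow-Cedar-Orwell-Upland-Willow-Hollow: 16+5+14+25+22 = 82
Hollow-Cedar-Willow-Upland-Orwell-Hollow: 16+26+25+14+11 = 92
Hollow-Orwell-Upland-Cedar-Willow-Hollow: 11+14+19+26+22 = 92
Hollow-Orwell-Cedar-Upland-Willow-Hollow: 11+5+19+25+22 = 82
The minimum is 70.
One optimal route: Hollow → Upland → Orwell → Cedar → Willow → Hollow (or its reverse).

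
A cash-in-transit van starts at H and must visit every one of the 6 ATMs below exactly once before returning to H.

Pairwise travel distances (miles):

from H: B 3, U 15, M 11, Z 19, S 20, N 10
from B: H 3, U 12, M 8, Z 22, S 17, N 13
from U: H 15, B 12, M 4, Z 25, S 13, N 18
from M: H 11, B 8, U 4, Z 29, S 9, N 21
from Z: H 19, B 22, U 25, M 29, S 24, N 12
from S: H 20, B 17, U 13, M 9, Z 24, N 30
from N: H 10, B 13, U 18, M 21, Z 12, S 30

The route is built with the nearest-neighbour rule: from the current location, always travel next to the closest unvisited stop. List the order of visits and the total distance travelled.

H → [B:3 / N:10 / M:11 / U:15 / Z:19 / S:20] → B (3)
B → [M:8 / U:12 / N:13 / S:17 / Z:22] → M (8)
M → [U:4 / S:9 / N:21 / Z:29] → U (4)
U → [S:13 / N:18 / Z:25] → S (13)
S → [Z:24 / N:30] → Z (24)
Z → [N:12] → N (12)
Return N→H: 10.
Total = 3 + 8 + 4 + 13 + 24 + 12 + 10 = 74.

Nearest-neighbour total = 74 miles; route H → B → M → U → S → Z → N → H.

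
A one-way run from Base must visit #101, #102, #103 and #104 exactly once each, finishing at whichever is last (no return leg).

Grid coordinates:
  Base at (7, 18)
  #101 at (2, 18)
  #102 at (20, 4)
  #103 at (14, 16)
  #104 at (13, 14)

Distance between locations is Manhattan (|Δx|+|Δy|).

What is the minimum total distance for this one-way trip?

There are 4! = 24 possible orderings.
Base→#101→#102→#103→#104: 5+32+18+3 = 58
Base→#101→#102→#104→#103: 5+32+17+3 = 57
Base→#101→#103→#102→#104: 5+14+18+17 = 54
Base→#101→#103→#104→#102: 5+14+3+17 = 39
Base→#101→#104→#102→#103: 5+15+17+18 = 55
Base→#101→#104→#103→#102: 5+15+3+18 = 41
Base→#102→#101→#103→#104: 27+32+14+3 = 76
Base→#102→#101→#104→#103: 27+32+15+3 = 77
Base→#102→#103→#101→#104: 27+18+14+15 = 74
Base→#102→#103→#104→#101: 27+18+3+15 = 63
Base→#102→#104→#101→#103: 27+17+15+14 = 73
Base→#102→#104→#103→#101: 27+17+3+14 = 61
Base→#103→#101→#102→#104: 9+14+32+17 = 72
Base→#103→#101→#104→#102: 9+14+15+17 = 55
… (10 more)
The minimum is 39.
One shortest path: Base → #101 → #103 → #104 → #102.

39 — the minimum one-way total.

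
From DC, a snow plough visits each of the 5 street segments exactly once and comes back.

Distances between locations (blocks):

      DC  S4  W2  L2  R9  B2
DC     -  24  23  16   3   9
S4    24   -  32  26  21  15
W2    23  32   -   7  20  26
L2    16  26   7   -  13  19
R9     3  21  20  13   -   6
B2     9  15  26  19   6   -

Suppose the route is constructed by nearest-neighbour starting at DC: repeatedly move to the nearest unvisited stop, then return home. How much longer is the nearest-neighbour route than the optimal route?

The nearest-neighbour route is 1 blocks longer than optimal.

DC: R9=3, B2=9, L2=16, W2=23, S4=24 ⇒ R9
R9: B2=6, L2=13, W2=20, S4=21 ⇒ B2
B2: S4=15, L2=19, W2=26 ⇒ S4
S4: L2=26, W2=32 ⇒ L2
L2: W2=7 ⇒ W2
NN route DC → R9 → B2 → S4 → L2 → W2 → DC costs 80.
Optimal: DC → L2 → W2 → S4 → B2 → R9 → DC costs 79 (by enumerating all 60 distinct tours).
Excess = 80 − 79 = 1.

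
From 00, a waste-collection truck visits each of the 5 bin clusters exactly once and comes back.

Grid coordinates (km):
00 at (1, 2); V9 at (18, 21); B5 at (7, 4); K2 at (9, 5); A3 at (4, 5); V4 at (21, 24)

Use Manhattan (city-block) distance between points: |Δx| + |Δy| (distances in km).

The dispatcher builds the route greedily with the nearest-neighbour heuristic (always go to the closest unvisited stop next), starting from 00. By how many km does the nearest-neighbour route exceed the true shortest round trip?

Excess over optimum: 2 km.

00: A3=6, B5=8, K2=11, V9=36, V4=42 ⇒ A3
A3: B5=4, K2=5, V9=30, V4=36 ⇒ B5
B5: K2=3, V9=28, V4=34 ⇒ K2
K2: V9=25, V4=31 ⇒ V9
V9: V4=6 ⇒ V4
NN route 00 → A3 → B5 → K2 → V9 → V4 → 00 costs 86.
Optimal: 00 → B5 → V9 → V4 → K2 → A3 → 00 costs 84 (by enumerating all 60 distinct tours).
Excess = 86 − 84 = 2.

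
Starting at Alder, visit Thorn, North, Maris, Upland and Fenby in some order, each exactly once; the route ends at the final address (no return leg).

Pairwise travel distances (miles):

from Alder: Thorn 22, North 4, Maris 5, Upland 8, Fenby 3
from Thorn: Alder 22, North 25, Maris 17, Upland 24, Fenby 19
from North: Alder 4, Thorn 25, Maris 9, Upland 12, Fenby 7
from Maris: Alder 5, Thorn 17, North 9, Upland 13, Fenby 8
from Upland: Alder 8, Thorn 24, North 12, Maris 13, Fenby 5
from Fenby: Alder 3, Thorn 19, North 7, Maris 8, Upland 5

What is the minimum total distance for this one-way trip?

46 miles — the minimum one-way total.

There are 5! = 120 possible orderings.
Alder→Thorn→North→Maris→Upland→Fenby: 22+25+9+13+5 = 74
Alder→Thorn→North→Maris→Fenby→Upland: 22+25+9+8+5 = 69
Alder→Thorn→North→Upland→Maris→Fenby: 22+25+12+13+8 = 80
Alder→Thorn→North→Upland→Fenby→Maris: 22+25+12+5+8 = 72
Alder→Thorn→North→Fenby→Maris→Upland: 22+25+7+8+13 = 75
Alder→Thorn→North→Fenby→Upland→Maris: 22+25+7+5+13 = 72
Alder→Thorn→Maris→North→Upland→Fenby: 22+17+9+12+5 = 65
Alder→Thorn→Maris→North→Fenby→Upland: 22+17+9+7+5 = 60
Alder→Thorn→Maris→Upland→North→Fenby: 22+17+13+12+7 = 71
Alder→Thorn→Maris→Upland→Fenby→North: 22+17+13+5+7 = 64
Alder→Thorn→Maris→Fenby→North→Upland: 22+17+8+7+12 = 66
Alder→Thorn→Maris→Fenby→Upland→North: 22+17+8+5+12 = 64
Alder→Thorn→Upland→North→Maris→Fenby: 22+24+12+9+8 = 75
Alder→Thorn→Upland→North→Fenby→Maris: 22+24+12+7+8 = 73
… (106 more)
Alder→North→Upland→Fenby→Maris→Thorn: 4+12+5+8+17 = 46  ← best
The minimum is 46.
One shortest path: Alder → North → Upland → Fenby → Maris → Thorn.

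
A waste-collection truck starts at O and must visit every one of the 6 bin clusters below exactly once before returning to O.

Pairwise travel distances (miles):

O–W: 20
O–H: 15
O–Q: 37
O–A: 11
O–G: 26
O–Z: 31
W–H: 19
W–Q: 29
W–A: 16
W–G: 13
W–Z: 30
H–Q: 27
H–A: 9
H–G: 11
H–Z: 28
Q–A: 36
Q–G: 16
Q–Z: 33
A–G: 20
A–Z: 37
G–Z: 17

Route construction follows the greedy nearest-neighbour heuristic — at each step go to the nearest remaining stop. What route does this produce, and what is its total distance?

O → [A:11 / H:15 / W:20 / G:26 / Z:31 / Q:37] → A (11)
A → [H:9 / W:16 / G:20 / Q:36 / Z:37] → H (9)
H → [G:11 / W:19 / Q:27 / Z:28] → G (11)
G → [W:13 / Q:16 / Z:17] → W (13)
W → [Q:29 / Z:30] → Q (29)
Q → [Z:33] → Z (33)
Return Z→O: 31.
Total = 11 + 9 + 11 + 13 + 29 + 33 + 31 = 137.

Nearest-neighbour total = 137 miles; route O → A → H → G → W → Q → Z → O.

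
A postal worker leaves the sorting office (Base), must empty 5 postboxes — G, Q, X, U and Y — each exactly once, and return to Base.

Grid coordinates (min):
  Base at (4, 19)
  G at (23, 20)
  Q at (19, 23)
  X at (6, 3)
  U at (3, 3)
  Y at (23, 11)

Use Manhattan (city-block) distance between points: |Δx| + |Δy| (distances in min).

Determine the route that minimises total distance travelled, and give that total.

There are 60 distinct closed tours to check (reversals are equivalent).
Base - G - Q - X - U - Y - Base: 20+7+33+3+28+27 = 118
Base - G - Q - X - Y - U - Base: 20+7+33+25+28+17 = 130
Base - G - Q - U - X - Y - Base: 20+7+36+3+25+27 = 118
Base - G - Q - U - Y - X - Base: 20+7+36+28+25+18 = 134
Base - G - Q - Y - X - U - Base: 20+7+16+25+3+17 = 88
Base - G - Q - Y - U - X - Base: 20+7+16+28+3+18 = 92
Base - G - X - Q - U - Y - Base: 20+34+33+36+28+27 = 178
Base - G - X - Q - Y - U - Base: 20+34+33+16+28+17 = 148
Base - G - X - U - Q - Y - Base: 20+34+3+36+16+27 = 136
Base - G - X - U - Y - Q - Base: 20+34+3+28+16+19 = 120
Base - G - X - Y - Q - U - Base: 20+34+25+16+36+17 = 148
Base - G - X - Y - U - Q - Base: 20+34+25+28+36+19 = 162
Base - G - U - Q - X - Y - Base: 20+37+36+33+25+27 = 178
Base - G - U - Q - Y - X - Base: 20+37+36+16+25+18 = 152
… (46 more)
Base - Q - G - Y - X - U - Base: 19+7+9+25+3+17 = 80  ← best
The minimum is 80.
One optimal route: Base → Q → G → Y → X → U → Base (or its reverse).

Shortest round trip = 80 min.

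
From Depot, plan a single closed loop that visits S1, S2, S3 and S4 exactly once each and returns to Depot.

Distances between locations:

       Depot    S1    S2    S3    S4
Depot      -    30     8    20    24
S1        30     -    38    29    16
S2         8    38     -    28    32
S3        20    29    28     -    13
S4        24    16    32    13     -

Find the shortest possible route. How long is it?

Depot - S1 - S2 - S3 - S4 - Depot: 30+38+28+13+24 = 133
Depot - S1 - S2 - S4 - S3 - Depot: 30+38+32+13+20 = 133
Depot - S1 - S3 - S2 - S4 - Depot: 30+29+28+32+24 = 143
Depot - S1 - S3 - S4 - S2 - Depot: 30+29+13+32+8 = 112
Depot - S1 - S4 - S2 - S3 - Depot: 30+16+32+28+20 = 126
Depot - S1 - S4 - S3 - S2 - Depot: 30+16+13+28+8 = 95
Depot - S2 - S1 - S3 - S4 - Depot: 8+38+29+13+24 = 112
Depot - S2 - S1 - S4 - S3 - Depot: 8+38+16+13+20 = 95
Depot - S2 - S3 - S1 - S4 - Depot: 8+28+29+16+24 = 105
Depot - S2 - S4 - S1 - S3 - Depot: 8+32+16+29+20 = 105
Depot - S3 - S1 - S2 - S4 - Depot: 20+29+38+32+24 = 143
Depot - S3 - S2 - S1 - S4 - Depot: 20+28+38+16+24 = 126
The minimum is 95.
One optimal route: Depot → S1 → S4 → S3 → S2 → Depot (or its reverse).

95 — the shortest possible round trip.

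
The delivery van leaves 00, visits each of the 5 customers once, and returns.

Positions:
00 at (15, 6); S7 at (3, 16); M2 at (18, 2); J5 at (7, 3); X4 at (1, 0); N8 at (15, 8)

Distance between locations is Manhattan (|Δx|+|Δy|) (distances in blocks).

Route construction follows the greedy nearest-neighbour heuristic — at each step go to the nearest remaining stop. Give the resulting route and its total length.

00 → [N8:2 / M2:7 / J5:11 / X4:20 / S7:22] → N8 (2)
N8 → [M2:9 / J5:13 / S7:20 / X4:22] → M2 (9)
M2 → [J5:12 / X4:19 / S7:29] → J5 (12)
J5 → [X4:9 / S7:17] → X4 (9)
X4 → [S7:18] → S7 (18)
Return S7→00: 22.
Total = 2 + 9 + 12 + 9 + 18 + 22 = 72.

72 blocks along 00 → N8 → M2 → J5 → X4 → S7 → 00.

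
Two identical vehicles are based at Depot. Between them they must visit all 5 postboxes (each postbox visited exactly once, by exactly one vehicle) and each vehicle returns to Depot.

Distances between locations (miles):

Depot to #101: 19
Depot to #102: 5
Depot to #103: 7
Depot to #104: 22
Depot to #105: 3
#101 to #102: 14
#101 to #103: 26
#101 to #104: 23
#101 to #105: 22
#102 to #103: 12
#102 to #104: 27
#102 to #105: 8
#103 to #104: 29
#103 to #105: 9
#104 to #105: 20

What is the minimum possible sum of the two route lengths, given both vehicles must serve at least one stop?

79 miles — the smallest possible combined total.

Check every non-empty split of the stops between the two vehicles; for each half take its own optimal tour:
  {#101} + {#102, #103, #104, #105}: 38 + 68 = 106
  {#102} + {#101, #103, #104, #105}: 10 + 78 = 88
  {#101, #102} + {#103, #104, #105}: 38 + 58 = 96
  {#103} + {#101, #102, #104, #105}: 14 + 65 = 79
  {#101, #103} + {#102, #104, #105}: 52 + 55 = 107
  {#102, #103} + {#101, #104, #105}: 24 + 65 = 89
  … (15 splits in total)
Best: vehicle 1 Depot → #103 → Depot = 14; vehicle 2 Depot → #102 → #101 → #104 → #105 → Depot = 65; combined 79.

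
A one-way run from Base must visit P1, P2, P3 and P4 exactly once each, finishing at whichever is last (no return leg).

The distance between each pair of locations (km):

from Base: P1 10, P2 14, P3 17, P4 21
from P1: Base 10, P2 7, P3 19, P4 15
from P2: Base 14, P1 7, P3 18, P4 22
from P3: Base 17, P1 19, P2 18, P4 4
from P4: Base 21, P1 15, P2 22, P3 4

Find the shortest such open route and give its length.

39 km — the minimum one-way total.

There are 4! = 24 possible orderings.
Base → P1 → P2 → P3 → P4: 10+7+18+4 = 39
Base → P1 → P2 → P4 → P3: 10+7+22+4 = 43
Base → P1 → P3 → P2 → P4: 10+19+18+22 = 69
Base → P1 → P3 → P4 → P2: 10+19+4+22 = 55
Base → P1 → P4 → P2 → P3: 10+15+22+18 = 65
Base → P1 → P4 → P3 → P2: 10+15+4+18 = 47
Base → P2 → P1 → P3 → P4: 14+7+19+4 = 44
Base → P2 → P1 → P4 → P3: 14+7+15+4 = 40
Base → P2 → P3 → P1 → P4: 14+18+19+15 = 66
Base → P2 → P3 → P4 → P1: 14+18+4+15 = 51
Base → P2 → P4 → P1 → P3: 14+22+15+19 = 70
Base → P2 → P4 → P3 → P1: 14+22+4+19 = 59
Base → P3 → P1 → P2 → P4: 17+19+7+22 = 65
Base → P3 → P1 → P4 → P2: 17+19+15+22 = 73
… (10 more)
The minimum is 39.
One shortest path: Base → P1 → P2 → P3 → P4.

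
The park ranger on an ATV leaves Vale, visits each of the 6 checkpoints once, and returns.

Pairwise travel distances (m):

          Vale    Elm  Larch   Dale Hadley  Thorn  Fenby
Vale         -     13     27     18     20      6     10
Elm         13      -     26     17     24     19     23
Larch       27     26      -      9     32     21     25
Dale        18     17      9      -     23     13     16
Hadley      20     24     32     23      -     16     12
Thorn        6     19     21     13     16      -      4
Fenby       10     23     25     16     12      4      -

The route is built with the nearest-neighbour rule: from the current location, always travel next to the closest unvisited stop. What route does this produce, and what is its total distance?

From Vale: distances to unvisited — Thorn=6, Fenby=10, Elm=13, Dale=18, Hadley=20, Larch=27. Nearest is Thorn (6).
From Thorn: distances to unvisited — Fenby=4, Dale=13, Hadley=16, Elm=19, Larch=21. Nearest is Fenby (4).
From Fenby: distances to unvisited — Hadley=12, Dale=16, Elm=23, Larch=25. Nearest is Hadley (12).
From Hadley: distances to unvisited — Dale=23, Elm=24, Larch=32. Nearest is Dale (23).
From Dale: distances to unvisited — Larch=9, Elm=17. Nearest is Larch (9).
From Larch: distances to unvisited — Elm=26. Nearest is Elm (26).
Return Elm→Vale: 13.
Total = 6 + 4 + 12 + 23 + 9 + 26 + 13 = 93.

93 m along Vale → Thorn → Fenby → Hadley → Dale → Larch → Elm → Vale.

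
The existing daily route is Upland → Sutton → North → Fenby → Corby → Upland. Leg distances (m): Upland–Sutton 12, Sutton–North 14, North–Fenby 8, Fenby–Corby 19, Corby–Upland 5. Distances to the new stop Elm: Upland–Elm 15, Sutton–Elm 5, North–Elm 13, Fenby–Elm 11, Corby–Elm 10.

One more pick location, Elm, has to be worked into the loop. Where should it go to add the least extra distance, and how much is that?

Insertion cost between consecutive stops i–j is d(i,Elm) + d(Elm,j) − d(i,j):
  between Upland and Sutton: 15 + 5 − 12 = 8
  between Sutton and North: 5 + 13 − 14 = 4
  between North and Fenby: 13 + 11 − 8 = 16
  between Fenby and Corby: 11 + 10 − 19 = 2
  between Corby and Upland: 10 + 15 − 5 = 20
Cheapest insertion is between Fenby and Corby, adding 2.
New total = 58 + 2 = 60.

Adding 2 m by placing Elm on the Fenby–Corby leg.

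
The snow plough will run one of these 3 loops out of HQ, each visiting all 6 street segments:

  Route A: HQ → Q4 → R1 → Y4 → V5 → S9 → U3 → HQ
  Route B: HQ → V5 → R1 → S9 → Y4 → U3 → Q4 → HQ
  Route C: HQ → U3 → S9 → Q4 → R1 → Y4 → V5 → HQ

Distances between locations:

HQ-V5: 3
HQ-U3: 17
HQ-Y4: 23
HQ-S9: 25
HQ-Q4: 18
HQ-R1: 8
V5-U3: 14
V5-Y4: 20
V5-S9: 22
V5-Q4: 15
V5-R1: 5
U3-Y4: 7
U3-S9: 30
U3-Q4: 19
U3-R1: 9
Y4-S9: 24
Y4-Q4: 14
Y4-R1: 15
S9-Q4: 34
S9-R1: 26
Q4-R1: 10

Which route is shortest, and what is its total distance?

Route A: 18 + 10 + 15 + 20 + 22 + 30 + 17 = 132
Route B: 3 + 5 + 26 + 24 + 7 + 19 + 18 = 102
Route C: 17 + 30 + 34 + 10 + 15 + 20 + 3 = 129

Shortest is Route B, total 102.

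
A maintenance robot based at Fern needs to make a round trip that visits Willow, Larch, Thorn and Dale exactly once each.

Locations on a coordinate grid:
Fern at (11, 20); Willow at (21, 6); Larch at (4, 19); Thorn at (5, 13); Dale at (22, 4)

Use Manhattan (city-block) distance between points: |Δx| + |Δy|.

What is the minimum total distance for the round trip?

68 — the shortest possible round trip.

With 4 stops there are 4!/2 = 12 distinct round trips (a route and its reverse cost the same).
Fern→Willow→Larch→Thorn→Dale→Fern: 24+30+7+26+27 = 114
Fern→Willow→Larch→Dale→Thorn→Fern: 24+30+33+26+13 = 126
Fern→Willow→Thorn→Larch→Dale→Fern: 24+23+7+33+27 = 114
Fern→Willow→Thorn→Dale→Larch→Fern: 24+23+26+33+8 = 114
Fern→Willow→Dale→Larch→Thorn→Fern: 24+3+33+7+13 = 80
Fern→Willow→Dale→Thorn→Larch→Fern: 24+3+26+7+8 = 68
Fern→Larch→Willow→Thorn→Dale→Fern: 8+30+23+26+27 = 114
Fern→Larch→Willow→Dale→Thorn→Fern: 8+30+3+26+13 = 80
Fern→Larch→Thorn→Willow→Dale→Fern: 8+7+23+3+27 = 68
Fern→Larch→Dale→Willow→Thorn→Fern: 8+33+3+23+13 = 80
Fern→Thorn→Willow→Larch→Dale→Fern: 13+23+30+33+27 = 126
Fern→Thorn→Larch→Willow→Dale→Fern: 13+7+30+3+27 = 80
The minimum is 68.
One optimal route: Fern → Willow → Dale → Thorn → Larch → Fern (or its reverse).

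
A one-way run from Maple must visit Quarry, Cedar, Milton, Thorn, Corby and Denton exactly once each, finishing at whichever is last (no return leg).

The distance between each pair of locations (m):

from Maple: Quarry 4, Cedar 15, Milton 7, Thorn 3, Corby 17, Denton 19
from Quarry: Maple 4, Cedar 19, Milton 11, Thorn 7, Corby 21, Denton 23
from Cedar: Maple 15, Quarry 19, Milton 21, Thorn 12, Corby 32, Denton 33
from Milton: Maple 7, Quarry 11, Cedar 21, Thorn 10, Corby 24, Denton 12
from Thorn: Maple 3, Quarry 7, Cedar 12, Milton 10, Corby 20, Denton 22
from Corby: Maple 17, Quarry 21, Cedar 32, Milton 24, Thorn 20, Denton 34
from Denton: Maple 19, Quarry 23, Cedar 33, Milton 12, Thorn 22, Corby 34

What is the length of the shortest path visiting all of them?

There are 6! = 720 possible orderings.
Maple → Quarry → Cedar → Milton → Thorn → Corby → Denton: 4+19+21+10+20+34 = 108
Maple → Quarry → Cedar → Milton → Thorn → Denton → Corby: 4+19+21+10+22+34 = 110
Maple → Quarry → Cedar → Milton → Corby → Thorn → Denton: 4+19+21+24+20+22 = 110
Maple → Quarry → Cedar → Milton → Corby → Denton → Thorn: 4+19+21+24+34+22 = 124
Maple → Quarry → Cedar → Milton → Denton → Thorn → Corby: 4+19+21+12+22+20 = 98
Maple → Quarry → Cedar → Milton → Denton → Corby → Thorn: 4+19+21+12+34+20 = 110
Maple → Quarry → Cedar → Thorn → Milton → Corby → Denton: 4+19+12+10+24+34 = 103
Maple → Quarry → Cedar → Thorn → Milton → Denton → Corby: 4+19+12+10+12+34 = 91
… (712 more)
Maple → Quarry → Thorn → Cedar → Milton → Denton → Corby: 4+7+12+21+12+34 = 90  ← best
The minimum is 90.
One shortest path: Maple → Quarry → Thorn → Cedar → Milton → Denton → Corby.

Shortest open route: 90 m.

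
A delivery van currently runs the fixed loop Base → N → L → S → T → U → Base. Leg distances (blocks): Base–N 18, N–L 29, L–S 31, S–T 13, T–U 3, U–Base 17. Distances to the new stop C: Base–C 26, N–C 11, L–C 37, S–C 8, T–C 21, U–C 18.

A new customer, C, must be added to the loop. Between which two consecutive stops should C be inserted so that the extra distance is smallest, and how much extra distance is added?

+14 blocks — insert C between L and S.

Insertion cost between consecutive stops i–j is d(i,C) + d(C,j) − d(i,j):
  between Base and N: 26 + 11 − 18 = 19
  between N and L: 11 + 37 − 29 = 19
  between L and S: 37 + 8 − 31 = 14
  between S and T: 8 + 21 − 13 = 16
  between T and U: 21 + 18 − 3 = 36
  between U and Base: 18 + 26 − 17 = 27
Cheapest insertion is between L and S, adding 14.
New total = 111 + 14 = 125.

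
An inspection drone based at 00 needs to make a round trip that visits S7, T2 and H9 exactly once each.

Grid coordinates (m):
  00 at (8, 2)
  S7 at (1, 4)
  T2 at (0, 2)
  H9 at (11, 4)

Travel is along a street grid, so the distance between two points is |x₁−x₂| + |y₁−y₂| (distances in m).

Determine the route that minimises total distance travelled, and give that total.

Minimum total distance: 26 m.

There are 3 distinct closed tours to check (reversals are equivalent).
00→S7→T2→H9→00: 9+3+13+5 = 30
00→S7→H9→T2→00: 9+10+13+8 = 40
00→T2→S7→H9→00: 8+3+10+5 = 26
The minimum is 26.
One optimal route: 00 → T2 → S7 → H9 → 00 (or its reverse).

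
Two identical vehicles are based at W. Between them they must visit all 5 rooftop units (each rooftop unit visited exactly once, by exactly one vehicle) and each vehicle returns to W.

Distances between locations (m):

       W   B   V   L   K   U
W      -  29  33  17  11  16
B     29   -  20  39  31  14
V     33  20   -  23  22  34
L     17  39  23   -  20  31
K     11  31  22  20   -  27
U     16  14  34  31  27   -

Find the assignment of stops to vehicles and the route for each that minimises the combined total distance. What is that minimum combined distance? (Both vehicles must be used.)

There are 2^4 − 1 = 15 ways to divide the 5 stops into two non-empty groups. For each, the best each vehicle can do is its own shortest tour through its group:
  {B} + {V, L, K, U}: 58 + 103 = 161
  {V} + {B, L, K, U}: 66 + 98 = 164
  {B, V} + {L, K, U}: 82 + 78 = 160
  {L} + {B, V, K, U}: 34 + 83 = 117
  {B, L} + {V, K, U}: 85 + 83 = 168
  {V, L} + {B, K, U}: 73 + 72 = 145
  … (15 splits in total)
  {K} + {B, V, L, U}: 22 + 90 = 112  ← best
Best: vehicle 1 W → K → W = 22; vehicle 2 W → L → V → B → U → W = 90; combined 112.

Minimum combined distance: 112 m.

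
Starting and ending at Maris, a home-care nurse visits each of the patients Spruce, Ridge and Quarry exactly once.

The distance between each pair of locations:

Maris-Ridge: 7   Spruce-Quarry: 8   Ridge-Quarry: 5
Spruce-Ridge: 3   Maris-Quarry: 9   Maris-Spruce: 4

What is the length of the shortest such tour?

With 3 stops there are 3!/2 = 3 distinct round trips (a route and its reverse cost the same).
Maris - Spruce - Ridge - Quarry - Maris: 4+3+5+9 = 21
Maris - Spruce - Quarry - Ridge - Maris: 4+8+5+7 = 24
Maris - Ridge - Spruce - Quarry - Maris: 7+3+8+9 = 27
The minimum is 21.
One optimal route: Maris → Spruce → Ridge → Quarry → Maris (or its reverse).

Minimum total distance: 21.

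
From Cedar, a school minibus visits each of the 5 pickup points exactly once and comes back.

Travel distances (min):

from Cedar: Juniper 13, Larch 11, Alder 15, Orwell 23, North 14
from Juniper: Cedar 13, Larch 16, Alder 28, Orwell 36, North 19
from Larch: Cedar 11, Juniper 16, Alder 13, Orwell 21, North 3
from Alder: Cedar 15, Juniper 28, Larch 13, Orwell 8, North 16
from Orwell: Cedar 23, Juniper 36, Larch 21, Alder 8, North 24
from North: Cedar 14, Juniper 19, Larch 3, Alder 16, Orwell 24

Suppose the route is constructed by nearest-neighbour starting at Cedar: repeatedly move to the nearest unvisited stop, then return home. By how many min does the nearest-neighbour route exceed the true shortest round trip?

Cedar: Larch=11, Juniper=13, North=14, Alder=15, Orwell=23 ⇒ Larch
Larch: North=3, Alder=13, Juniper=16, Orwell=21 ⇒ North
North: Alder=16, Juniper=19, Orwell=24 ⇒ Alder
Alder: Orwell=8, Juniper=28 ⇒ Orwell
Orwell: Juniper=36 ⇒ Juniper
NN route Cedar → Larch → North → Alder → Orwell → Juniper → Cedar costs 87.
Optimal: Cedar → Juniper → Larch → North → Alder → Orwell → Cedar costs 79 (by enumerating all 60 distinct tours).
Excess = 87 − 79 = 8.

8 min longer than the optimal tour.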